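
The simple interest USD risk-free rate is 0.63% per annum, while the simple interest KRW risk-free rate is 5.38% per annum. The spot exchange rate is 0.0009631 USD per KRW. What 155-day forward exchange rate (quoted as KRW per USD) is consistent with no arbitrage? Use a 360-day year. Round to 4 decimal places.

T = 155/360 years.
Growth of 1 USD over T: 1 + 0.0063×155/360 = 1.0027125.
KRW growth factor: 1 + 0.0538×155/360 = 1.0231638889.
Forward (USD per KRW) = 0.0009631 × 1.0027125 / 1.0231638889 = 0.0009438491910.
Invert for KRW per USD: 1 / 0.0009438491910 = 1059.4913.

1059.4913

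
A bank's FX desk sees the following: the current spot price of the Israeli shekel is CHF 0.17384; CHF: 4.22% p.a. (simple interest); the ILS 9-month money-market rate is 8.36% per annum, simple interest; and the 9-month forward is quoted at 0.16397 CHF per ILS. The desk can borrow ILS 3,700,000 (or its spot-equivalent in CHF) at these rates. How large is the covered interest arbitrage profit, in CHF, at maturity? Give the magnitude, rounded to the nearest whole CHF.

CHF 18,837

T = 9/12 years.
Keep in ILS, deliver into the forward: 3,700,000·1.062700·0.16397 = CHF 644,728.40.
Swap to CHF now, deposit: 3,700,000·0.17384·1.031650 = CHF 663,565.53.
The quoted forward undervalues ILS, so borrow ILS, convert to CHF at spot, deposit the CHF at 4.22%, and buy ILS forward at 0.16397 to cover the loan.
Arbitrage profit = |644,728.40 − 663,565.53| = CHF 18,837.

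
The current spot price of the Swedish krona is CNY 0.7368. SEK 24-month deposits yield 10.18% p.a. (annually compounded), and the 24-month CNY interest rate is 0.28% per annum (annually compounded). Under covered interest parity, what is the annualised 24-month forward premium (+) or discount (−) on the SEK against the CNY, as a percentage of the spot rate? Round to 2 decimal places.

-8.58%

T = 2 years.
CIP forward (CNY per SEK) = 0.7368 × 1.0056078/1.2139632 = 0.6103413.
(F − S)/S ÷ T = (0.6103413 − 0.7368)/0.7368/2 = -0.085816 → -8.58%.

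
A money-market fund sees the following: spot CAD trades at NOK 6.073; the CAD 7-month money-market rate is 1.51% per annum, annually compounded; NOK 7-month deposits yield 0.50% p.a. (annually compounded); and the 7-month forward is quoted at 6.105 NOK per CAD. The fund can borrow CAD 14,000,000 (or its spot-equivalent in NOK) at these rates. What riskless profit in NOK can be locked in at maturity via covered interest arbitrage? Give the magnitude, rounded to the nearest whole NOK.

T = 7/12 years.
Route A — deposit CAD, sell forward: 14,000,000 × 1.0087808196 × 6.105 = NOK 86,220,496.65.
Route B — convert at spot, deposit NOK: 14,000,000 × 6.073 × 1.0029136356 = NOK 85,269,723.13.
The quoted forward overvalues CAD, so borrow NOK, buy CAD at spot, deposit the CAD at 1.51%, and sell the proceeds forward at 6.105.
Profit = 86,220,496.65 − 85,269,723.13 = NOK 950,774.

NOK 950,774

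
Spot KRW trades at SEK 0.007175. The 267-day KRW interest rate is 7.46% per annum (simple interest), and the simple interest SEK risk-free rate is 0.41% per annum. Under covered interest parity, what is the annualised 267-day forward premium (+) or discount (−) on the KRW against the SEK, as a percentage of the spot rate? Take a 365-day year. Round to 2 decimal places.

T = 267/365 years.
No-arbitrage forward: 0.007175 × 1.0029992 / 1.0545704 = 0.006824124 SEK/KRW.
(F − S)/S ÷ T = (0.006824124 − 0.007175)/0.007175/(267/365) = -0.066852 → -6.69%.

-6.69%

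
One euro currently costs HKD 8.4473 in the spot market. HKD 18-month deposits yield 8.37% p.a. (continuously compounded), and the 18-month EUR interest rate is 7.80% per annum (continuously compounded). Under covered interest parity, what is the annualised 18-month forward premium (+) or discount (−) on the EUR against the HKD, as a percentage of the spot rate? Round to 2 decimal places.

+0.57%

T = 18/12 years.
No-arbitrage forward: 8.4473 × 1.1337719 / 1.1241194 = 8.5198346 HKD/EUR.
Annualised premium = (F − S)/S × (1/T) = (8.5198346 − 8.4473)/8.4473 ÷ (18/12) = 0.57%.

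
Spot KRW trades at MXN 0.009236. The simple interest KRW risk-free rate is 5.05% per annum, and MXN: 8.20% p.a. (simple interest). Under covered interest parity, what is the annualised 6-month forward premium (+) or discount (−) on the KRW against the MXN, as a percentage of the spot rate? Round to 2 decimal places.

T = 6/12 years.
F = S · g_MXN/g_KRW = 0.009236 × 1.041000/1.025250 = 0.009377884.
Annualised premium = (F − S)/S × (1/T) = (0.009377884 − 0.009236)/0.009236 ÷ (6/12) = 3.07%.

+3.07%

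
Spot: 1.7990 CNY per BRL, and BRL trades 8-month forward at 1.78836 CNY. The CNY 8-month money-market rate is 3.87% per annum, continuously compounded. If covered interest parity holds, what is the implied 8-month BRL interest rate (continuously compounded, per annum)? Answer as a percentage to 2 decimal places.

4.76%

T = 8/12 years.
F/S = 1.78836/1.799 = 0.9940856 = (growth of CNY) / (growth of BRL).
CNY growth factor: e^(0.0387×8/12) = 1.0261357.
That pins the BRL growth at 1.0322408.
Take logs: ln 1.0322408 / (8/12) = 0.047598, so 4.76%.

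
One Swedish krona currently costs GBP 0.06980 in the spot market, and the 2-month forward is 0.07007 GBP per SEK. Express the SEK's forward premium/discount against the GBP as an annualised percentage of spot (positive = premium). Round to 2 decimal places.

+2.32%

T = 2/12 years.
SEK trades forward at +0.38682% vs spot over the period.
×(1/T) gives 2.32% p.a.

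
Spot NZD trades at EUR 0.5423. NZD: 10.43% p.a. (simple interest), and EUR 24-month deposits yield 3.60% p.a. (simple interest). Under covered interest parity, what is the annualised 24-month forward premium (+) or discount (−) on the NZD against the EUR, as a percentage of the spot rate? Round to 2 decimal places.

T = 2 years.
F = S · g_EUR/g_NZD = 0.5423 × 1.072000/1.208600 = 0.4810074.
(F − S)/S ÷ T = (0.4810074 − 0.5423)/0.5423/2 = -0.056512 → -5.65%.

-5.65%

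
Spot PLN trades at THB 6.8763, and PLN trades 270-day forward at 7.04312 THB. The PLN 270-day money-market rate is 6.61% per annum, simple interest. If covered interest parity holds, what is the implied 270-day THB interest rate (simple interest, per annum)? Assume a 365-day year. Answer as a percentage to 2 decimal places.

10.05%

T = 270/365 years.
F/S = 7.04312/6.8763 = 1.0242601 = (growth of THB) / (growth of PLN).
The PLN side grows by 1 + 0.0661×270/365 = 1.0488959.
That pins the THB growth at 1.0743422.
r = (1.0743422 − 1)/(270/365) = 0.100500 → 10.05%.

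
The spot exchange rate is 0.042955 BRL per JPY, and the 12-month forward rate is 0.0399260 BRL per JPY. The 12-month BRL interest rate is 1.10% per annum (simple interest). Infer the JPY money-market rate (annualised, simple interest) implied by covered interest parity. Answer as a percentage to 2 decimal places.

8.77%

T = 1 year.
By CIP, F/S equals the BRL-to-JPY growth ratio: 0.039926/0.042955 = 0.9294843.
BRL growth factor: 1 + 0.0110×1 = 1.011000.
That pins the JPY growth at 1.0876999.
r = (1.0876999 − 1)/1 = 0.087700 → 8.77%.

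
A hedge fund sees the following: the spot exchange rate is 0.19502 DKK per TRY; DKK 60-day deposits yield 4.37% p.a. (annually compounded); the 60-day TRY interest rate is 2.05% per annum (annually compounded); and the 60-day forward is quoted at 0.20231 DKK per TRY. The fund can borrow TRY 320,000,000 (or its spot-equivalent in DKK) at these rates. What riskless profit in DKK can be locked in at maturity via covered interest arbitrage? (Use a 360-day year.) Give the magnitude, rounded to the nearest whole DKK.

DKK 2,105,661

T = 60/360 years.
Keep in TRY, deliver into the forward: 320,000,000·1.003387843·0.20231 = DKK 64,958,526.25.
Swap to DKK now, deposit: 320,000,000·0.19502·1.0071541515 = DKK 62,852,864.84.
The quoted forward overvalues TRY, so borrow DKK, buy TRY at spot, deposit the TRY at 2.05%, and sell the proceeds forward at 0.20231.
The gap between the two covered legs is DKK 2,105,661.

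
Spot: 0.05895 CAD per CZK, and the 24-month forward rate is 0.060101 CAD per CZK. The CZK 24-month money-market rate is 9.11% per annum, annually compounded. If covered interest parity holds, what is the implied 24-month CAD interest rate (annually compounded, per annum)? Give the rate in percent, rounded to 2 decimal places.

T = 2 years.
F/S = 0.060101/0.05895 = 1.0195250 = (growth of CAD) / (growth of CZK).
The CZK side grows by (1 + 0.0911)^2 = 1.1904992.
Hence g_CAD = 1.2137437.
Annualise: 1.2137437^(1/2) − 1 = 0.101700 = 10.17%.

10.17%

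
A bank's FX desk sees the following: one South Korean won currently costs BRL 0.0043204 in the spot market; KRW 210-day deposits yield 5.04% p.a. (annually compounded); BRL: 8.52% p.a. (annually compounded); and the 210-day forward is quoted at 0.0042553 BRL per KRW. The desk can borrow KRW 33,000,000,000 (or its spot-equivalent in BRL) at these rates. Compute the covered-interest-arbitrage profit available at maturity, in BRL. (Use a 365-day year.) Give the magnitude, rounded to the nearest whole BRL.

T = 210/365 years.
Route A — deposit KRW, sell forward: 33,000,000,000 × 1.02869415756 × 0.0042553 = BRL 144,454,274.21.
Route B — convert at spot, deposit BRL: 33,000,000,000 × 0.0043204 × 1.04816652902 = BRL 149,440,456.18.
The quoted forward undervalues KRW, so borrow KRW, convert to BRL at spot, deposit the BRL at 8.52%, and buy KRW forward at 0.0042553 to cover the loan.
Profit = 149,440,456.18 − 144,454,274.21 = BRL 4,986,182.

BRL 4,986,182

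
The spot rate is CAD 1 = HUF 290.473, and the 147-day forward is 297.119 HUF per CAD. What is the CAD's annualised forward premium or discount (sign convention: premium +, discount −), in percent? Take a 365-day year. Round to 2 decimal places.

T = 147/365 years.
CAD trades forward at +2.28799% vs spot over the period.
×(1/T) gives 5.68% p.a.

+5.68%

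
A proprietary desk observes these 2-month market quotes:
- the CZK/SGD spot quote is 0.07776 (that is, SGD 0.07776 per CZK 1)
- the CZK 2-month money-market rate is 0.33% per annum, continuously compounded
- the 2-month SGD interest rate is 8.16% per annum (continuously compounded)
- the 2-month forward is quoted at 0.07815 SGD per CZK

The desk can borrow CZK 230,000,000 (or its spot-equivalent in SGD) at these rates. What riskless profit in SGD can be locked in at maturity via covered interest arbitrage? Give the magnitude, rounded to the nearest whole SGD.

SGD 145,306

T = 2/12 years.
Invest the CZK and cover forward: 230,000,000 × 1.0005501513 × 0.07815 = SGD 17,984,388.69.
Convert at spot and invest in SGD: 230,000,000 × 0.07776 × 1.0136929007 = SGD 18,129,694.79.
The quoted forward undervalues CZK, so borrow CZK, convert to SGD at spot, deposit the SGD at 8.16%, and buy CZK forward at 0.07815 to cover the loan.
Arbitrage profit = |17,984,388.69 − 18,129,694.79| = SGD 145,306.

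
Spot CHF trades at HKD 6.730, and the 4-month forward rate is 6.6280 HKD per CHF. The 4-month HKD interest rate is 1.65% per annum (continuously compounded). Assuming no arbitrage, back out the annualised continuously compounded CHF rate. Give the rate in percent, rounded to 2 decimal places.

6.23%

T = 4/12 years.
By CIP, F/S equals the HKD-to-CHF growth ratio: 6.628/6.73 = 0.9848440.
HKD growth factor: e^(0.0165×4/12) = 1.0055152.
So the CHF growth factor = 1.0209893.
Take logs: ln 1.0209893 / (4/12) = 0.062316, so 6.23%.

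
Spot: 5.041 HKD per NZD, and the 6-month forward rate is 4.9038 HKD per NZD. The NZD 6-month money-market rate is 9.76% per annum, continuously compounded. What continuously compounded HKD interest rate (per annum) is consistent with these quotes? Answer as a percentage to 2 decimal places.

T = 6/12 years.
CIP gives F = S · g_HKD/g_NZD, so g_HKD/g_NZD = 4.9038/5.041 = 0.9727832.
NZD growth factor: e^(0.0976×6/12) = 1.0500103.
Hence g_HKD = 1.0214324.
r = ln(1.0214324)/(6/12) = 0.042412 → 4.24%.

4.24%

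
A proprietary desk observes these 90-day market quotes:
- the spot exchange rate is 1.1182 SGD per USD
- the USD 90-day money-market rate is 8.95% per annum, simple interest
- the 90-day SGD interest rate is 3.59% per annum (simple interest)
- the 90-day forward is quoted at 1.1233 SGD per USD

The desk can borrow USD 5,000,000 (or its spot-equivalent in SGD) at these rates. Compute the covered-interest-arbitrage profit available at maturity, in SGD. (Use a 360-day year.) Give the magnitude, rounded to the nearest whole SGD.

T = 90/360 years.
Keep in USD, deliver into the forward: 5,000,000·1.022375·1.1233 = SGD 5,742,169.19.
Swap to SGD now, deposit: 5,000,000·1.1182·1.008975 = SGD 5,641,179.23.
The quoted forward overvalues USD, so borrow SGD, buy USD at spot, deposit the USD at 8.95%, and sell the proceeds forward at 1.1233.
Profit = 5,742,169.19 − 5,641,179.23 = SGD 100,990.

SGD 100,990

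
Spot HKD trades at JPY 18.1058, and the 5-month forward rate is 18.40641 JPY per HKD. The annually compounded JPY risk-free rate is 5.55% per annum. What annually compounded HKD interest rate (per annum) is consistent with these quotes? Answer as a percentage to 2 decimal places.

T = 5/12 years.
CIP gives F = S · g_JPY/g_HKD, so g_JPY/g_HKD = 18.40641/18.1058 = 1.0166030.
The JPY side grows by (1 + 0.0555)^(5/12) = 1.0227613.
That pins the HKD growth at 1.0060577.
r = 1.0060577^(12/5) − 1 = 0.014600 → 1.46%.

1.46%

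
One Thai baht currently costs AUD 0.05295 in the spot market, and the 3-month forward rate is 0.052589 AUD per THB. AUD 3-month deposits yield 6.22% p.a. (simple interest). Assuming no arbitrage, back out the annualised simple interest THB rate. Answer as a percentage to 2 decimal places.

9.01%

T = 3/12 years.
F/S = 0.052589/0.05295 = 0.9931822 = (growth of AUD) / (growth of THB).
The AUD side grows by 1 + 0.0622×3/12 = 1.015550.
So the THB growth factor = 1.0225213.
(1.0225213 − 1)/T = 0.090085, i.e. 9.01%.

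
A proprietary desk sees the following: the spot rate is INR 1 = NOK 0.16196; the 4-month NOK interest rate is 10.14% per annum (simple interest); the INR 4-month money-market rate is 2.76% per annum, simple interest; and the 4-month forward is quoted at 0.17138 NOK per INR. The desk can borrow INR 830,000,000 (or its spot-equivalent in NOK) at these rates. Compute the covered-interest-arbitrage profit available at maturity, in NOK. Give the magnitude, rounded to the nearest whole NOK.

NOK 4,583,632

T = 4/12 years.
Keep in INR, deliver into the forward: 830,000,000·1.009200·0.17138 = NOK 143,554,057.68.
Swap to NOK now, deposit: 830,000,000·0.16196·1.033800 = NOK 138,970,425.84.
The quoted forward overvalues INR, so borrow NOK, buy INR at spot, deposit the INR at 2.76%, and sell the proceeds forward at 0.17138.
Profit = 143,554,057.68 − 138,970,425.84 = NOK 4,583,632.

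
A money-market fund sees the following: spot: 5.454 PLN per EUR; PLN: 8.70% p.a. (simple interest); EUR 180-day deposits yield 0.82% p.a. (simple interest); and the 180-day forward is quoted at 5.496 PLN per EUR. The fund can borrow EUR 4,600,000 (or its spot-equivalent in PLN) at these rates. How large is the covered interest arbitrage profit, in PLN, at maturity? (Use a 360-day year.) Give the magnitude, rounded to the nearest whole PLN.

T = 180/360 years.
Invest the EUR and cover forward: 4,600,000 × 1.004100 × 5.496 = PLN 25,385,254.56.
Convert at spot and invest in PLN: 4,600,000 × 5.454 × 1.043500 = PLN 26,179,745.40.
The quoted forward undervalues EUR, so borrow EUR, convert to PLN at spot, deposit the PLN at 8.70%, and buy EUR forward at 5.496 to cover the loan.
Profit = 26,179,745.40 − 25,385,254.56 = PLN 794,491.

PLN 794,491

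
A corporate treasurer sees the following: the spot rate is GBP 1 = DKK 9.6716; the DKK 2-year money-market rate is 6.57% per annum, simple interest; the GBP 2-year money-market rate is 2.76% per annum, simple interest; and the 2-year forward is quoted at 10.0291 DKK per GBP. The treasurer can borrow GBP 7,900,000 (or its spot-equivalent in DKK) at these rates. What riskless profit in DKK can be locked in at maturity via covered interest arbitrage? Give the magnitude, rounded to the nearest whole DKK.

DKK 2,841,961

T = 2 years.
Invest the GBP and cover forward: 7,900,000 × 1.055200 × 10.0291 = DKK 83,603,379.93.
Convert at spot and invest in DKK: 7,900,000 × 9.6716 × 1.131400 = DKK 86,445,341.10.
The quoted forward undervalues GBP, so borrow GBP, convert to DKK at spot, deposit the DKK at 6.57%, and buy GBP forward at 10.0291 to cover the loan.
Arbitrage profit = |83,603,379.93 − 86,445,341.10| = DKK 2,841,961.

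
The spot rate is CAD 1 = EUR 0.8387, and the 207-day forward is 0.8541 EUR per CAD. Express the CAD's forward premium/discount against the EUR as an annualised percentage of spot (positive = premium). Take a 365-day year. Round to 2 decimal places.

T = 207/365 years.
CAD trades forward at +1.83618% vs spot over the period.
Per annum: 0.0183618 / (207/365) = 0.032377 = 3.24%.

+3.24%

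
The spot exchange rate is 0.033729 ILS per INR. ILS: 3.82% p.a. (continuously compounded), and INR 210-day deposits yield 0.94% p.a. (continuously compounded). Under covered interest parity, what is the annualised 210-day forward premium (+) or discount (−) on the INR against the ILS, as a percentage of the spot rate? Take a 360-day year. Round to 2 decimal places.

+2.90%

T = 210/360 years.
CIP forward (ILS per INR) = 0.033729 × 1.0225335/1.0054984 = 0.034300435.
(F − S)/S ÷ T = (0.034300435 − 0.033729)/0.033729/(210/360) = 0.029043 → 2.90%.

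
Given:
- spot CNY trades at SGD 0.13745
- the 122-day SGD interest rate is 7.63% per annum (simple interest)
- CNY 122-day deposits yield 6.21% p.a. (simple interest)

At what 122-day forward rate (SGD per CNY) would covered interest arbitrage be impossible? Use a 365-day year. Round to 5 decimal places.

0.13809

T = 122/365 years.
SGD accumulates by 1 + 0.0763×122/365 = 1.025503.
CNY growth factor: 1 + 0.0621×122/365 = 1.0207567.
So F = 0.13745 × 1.025503 / 1.0207567 = 0.1380891 (SGD/CNY).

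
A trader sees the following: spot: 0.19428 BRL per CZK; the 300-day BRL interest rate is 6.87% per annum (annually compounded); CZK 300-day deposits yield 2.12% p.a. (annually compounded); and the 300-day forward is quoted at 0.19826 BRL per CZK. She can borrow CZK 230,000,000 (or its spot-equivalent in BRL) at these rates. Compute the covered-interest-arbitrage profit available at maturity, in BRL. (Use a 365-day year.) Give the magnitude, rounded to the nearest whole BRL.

T = 300/365 years.
Keep in CZK, deliver into the forward: 230,000,000·1.0173920362·0.19826 = BRL 46,392,873.37.
Swap to BRL now, deposit: 230,000,000·0.19428·1.0561293298 = BRL 47,192,505.42.
The quoted forward undervalues CZK, so borrow CZK, convert to BRL at spot, deposit the BRL at 6.87%, and buy CZK forward at 0.19826 to cover the loan.
Arbitrage profit = |46,392,873.37 − 47,192,505.42| = BRL 799,632.

BRL 799,632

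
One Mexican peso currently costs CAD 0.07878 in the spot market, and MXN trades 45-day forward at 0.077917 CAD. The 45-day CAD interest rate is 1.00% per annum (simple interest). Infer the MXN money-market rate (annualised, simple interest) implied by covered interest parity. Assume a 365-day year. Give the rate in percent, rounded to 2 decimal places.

9.99%

T = 45/365 years.
CIP gives F = S · g_CAD/g_MXN, so g_CAD/g_MXN = 0.077917/0.07878 = 0.9890454.
The CAD side grows by 1 + 0.0100×45/365 = 1.0012329.
Hence g_MXN = 1.0123225.
(1.0123225 − 1)/T = 0.099949, i.e. 9.99%.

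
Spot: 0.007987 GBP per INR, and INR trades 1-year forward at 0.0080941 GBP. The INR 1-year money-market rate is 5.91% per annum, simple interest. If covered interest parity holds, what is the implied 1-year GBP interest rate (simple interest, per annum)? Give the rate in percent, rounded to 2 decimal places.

T = 1 year.
CIP gives F = S · g_GBP/g_INR, so g_GBP/g_INR = 0.0080941/0.007987 = 1.0134093.
The INR side grows by 1 + 0.0591×1 = 1.059100.
That pins the GBP growth at 1.0733018.
r = (1.0733018 − 1)/1 = 0.073302 → 7.33%.

7.33%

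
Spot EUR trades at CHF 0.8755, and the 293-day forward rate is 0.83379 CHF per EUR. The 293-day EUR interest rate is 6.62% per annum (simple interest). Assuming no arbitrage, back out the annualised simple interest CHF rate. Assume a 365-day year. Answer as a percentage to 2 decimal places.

T = 293/365 years.
CIP gives F = S · g_CHF/g_EUR, so g_CHF/g_EUR = 0.83379/0.8755 = 0.9523587.
The EUR side grows by 1 + 0.0662×293/365 = 1.0531414.
Hence g_CHF = 1.0029684.
(1.0029684 − 1)/T = 0.003698, i.e. 0.37%.

0.37%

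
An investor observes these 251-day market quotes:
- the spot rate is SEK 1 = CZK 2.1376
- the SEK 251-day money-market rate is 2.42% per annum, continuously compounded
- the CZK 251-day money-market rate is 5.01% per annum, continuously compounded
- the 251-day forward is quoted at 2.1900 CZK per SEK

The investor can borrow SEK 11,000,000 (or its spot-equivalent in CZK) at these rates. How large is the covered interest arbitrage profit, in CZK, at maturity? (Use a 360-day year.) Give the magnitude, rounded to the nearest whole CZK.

CZK 150,450

T = 251/360 years.
Invest the SEK and cover forward: 11,000,000 × 1.0170159271 × 2.1900 = CZK 24,499,913.68.
Convert at spot and invest in CZK: 11,000,000 × 2.1376 × 1.0355480809 = CZK 24,349,463.36.
The quoted forward overvalues SEK, so borrow CZK, buy SEK at spot, deposit the SEK at 2.42%, and sell the proceeds forward at 2.1900.
Arbitrage profit = |24,499,913.68 − 24,349,463.36| = CZK 150,450.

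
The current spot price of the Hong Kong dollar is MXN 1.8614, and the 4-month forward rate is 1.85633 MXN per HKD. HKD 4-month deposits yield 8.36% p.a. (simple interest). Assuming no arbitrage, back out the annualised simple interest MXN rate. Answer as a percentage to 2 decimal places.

T = 4/12 years.
CIP gives F = S · g_MXN/g_HKD, so g_MXN/g_HKD = 1.85633/1.8614 = 0.9972762.
The HKD side grows by 1 + 0.0836×4/12 = 1.0278667.
Hence g_MXN = 1.025067.
r = (1.025067 − 1)/(4/12) = 0.075201 → 7.52%.

7.52%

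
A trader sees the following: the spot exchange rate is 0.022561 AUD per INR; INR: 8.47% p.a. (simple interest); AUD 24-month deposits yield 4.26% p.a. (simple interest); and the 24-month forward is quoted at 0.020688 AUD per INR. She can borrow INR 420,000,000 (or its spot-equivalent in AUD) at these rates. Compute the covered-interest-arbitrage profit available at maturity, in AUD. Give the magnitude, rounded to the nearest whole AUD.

T = 2 years.
Keep in INR, deliver into the forward: 420,000,000·1.169400·0.020688 = AUD 10,160,869.82.
Swap to AUD now, deposit: 420,000,000·0.022561·1.085200 = AUD 10,282,942.82.
The quoted forward undervalues INR, so borrow INR, convert to AUD at spot, deposit the AUD at 4.26%, and buy INR forward at 0.020688 to cover the loan.
The gap between the two covered legs is AUD 122,073.

AUD 122,073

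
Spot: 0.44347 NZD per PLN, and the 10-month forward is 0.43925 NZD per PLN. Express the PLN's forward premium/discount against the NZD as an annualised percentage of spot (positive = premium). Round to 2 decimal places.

-1.14%

T = 10/12 years.
(F − S)/S = (0.43925 − 0.44347)/0.44347 = -0.0095159.
Annualise by dividing by T: -0.0095159 / (10/12) = -0.011419 → -1.14%.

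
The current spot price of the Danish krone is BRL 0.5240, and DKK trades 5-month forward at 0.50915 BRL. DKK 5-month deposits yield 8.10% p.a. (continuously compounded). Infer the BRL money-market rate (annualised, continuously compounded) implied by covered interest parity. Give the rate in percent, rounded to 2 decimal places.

T = 5/12 years.
By CIP, F/S equals the BRL-to-DKK growth ratio: 0.50915/0.524 = 0.9716603.
The DKK side grows by e^(0.0810×5/12) = 1.034326.
That pins the BRL growth at 1.0050135.
r = ln(1.0050135)/(5/12) = 0.012002 → 1.20%.

1.20%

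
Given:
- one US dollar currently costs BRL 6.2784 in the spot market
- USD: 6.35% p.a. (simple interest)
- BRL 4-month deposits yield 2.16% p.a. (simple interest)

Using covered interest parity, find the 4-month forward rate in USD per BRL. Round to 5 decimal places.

T = 4/12 years.
Growth of 1 BRL over T: 1 + 0.0216×4/12 = 1.007200.
USD accumulates by 1 + 0.0635×4/12 = 1.0211667.
Forward (BRL per USD) = 6.2784 × 1.007200 / 1.0211667 = 6.192529.
Quoted the other way: 1/6.192529 = 0.16148 USD per BRL.

0.16148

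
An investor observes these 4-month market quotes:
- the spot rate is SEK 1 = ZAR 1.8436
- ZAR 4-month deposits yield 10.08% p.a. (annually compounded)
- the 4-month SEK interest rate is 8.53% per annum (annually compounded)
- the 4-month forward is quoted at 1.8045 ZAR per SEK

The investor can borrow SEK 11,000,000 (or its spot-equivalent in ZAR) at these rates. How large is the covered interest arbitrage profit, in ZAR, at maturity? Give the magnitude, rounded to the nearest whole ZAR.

ZAR 540,742

T = 4/12 years.
Route A — deposit SEK, sell forward: 11,000,000 × 1.0276611398 × 1.8045 = ZAR 20,398,559.79.
Route B — convert at spot, deposit ZAR: 11,000,000 × 1.8436 × 1.0325303045 = ZAR 20,939,301.56.
The quoted forward undervalues SEK, so borrow SEK, convert to ZAR at spot, deposit the ZAR at 10.08%, and buy SEK forward at 1.8045 to cover the loan.
Profit = 20,939,301.56 − 20,398,559.79 = ZAR 540,742.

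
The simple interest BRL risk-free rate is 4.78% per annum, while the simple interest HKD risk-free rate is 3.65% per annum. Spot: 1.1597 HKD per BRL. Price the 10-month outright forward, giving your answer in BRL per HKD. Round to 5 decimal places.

0.87017

T = 10/12 years.
HKD accumulates by 1 + 0.0365×10/12 = 1.0304167.
BRL growth factor: 1 + 0.0478×10/12 = 1.0398333.
CIP: F = S · (grow HKD)/(grow BRL) = 1.1597 × 1.0304167/1.0398333 = 1.149198 HKD per BRL.
Quoted the other way: 1/1.149198 = 0.87017 BRL per HKD.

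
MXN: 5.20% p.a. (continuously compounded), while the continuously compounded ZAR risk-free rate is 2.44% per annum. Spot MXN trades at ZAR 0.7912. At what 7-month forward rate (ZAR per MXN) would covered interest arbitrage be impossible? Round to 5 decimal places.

0.77856

T = 7/12 years.
ZAR growth factor: e^(0.0244×7/12) = 1.0143351.
MXN growth factor: e^(0.0520×7/12) = 1.0307981.
So F = 0.7912 × 1.0143351 / 1.0307981 = 0.7785636 (ZAR/MXN).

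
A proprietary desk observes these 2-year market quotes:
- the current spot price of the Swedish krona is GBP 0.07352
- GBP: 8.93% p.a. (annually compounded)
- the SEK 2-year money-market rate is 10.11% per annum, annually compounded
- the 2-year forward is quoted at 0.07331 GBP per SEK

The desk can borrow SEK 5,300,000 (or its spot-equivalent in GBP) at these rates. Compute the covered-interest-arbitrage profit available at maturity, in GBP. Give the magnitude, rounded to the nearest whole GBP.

GBP 8,722

T = 2 years.
Keep in SEK, deliver into the forward: 5,300,000·1.21242121·0.07331 = GBP 471,077.77.
Swap to GBP now, deposit: 5,300,000·0.07352·1.18657449 = GBP 462,355.87.
The quoted forward overvalues SEK, so borrow GBP, buy SEK at spot, deposit the SEK at 10.11%, and sell the proceeds forward at 0.07331.
Arbitrage profit = |471,077.77 − 462,355.87| = GBP 8,722.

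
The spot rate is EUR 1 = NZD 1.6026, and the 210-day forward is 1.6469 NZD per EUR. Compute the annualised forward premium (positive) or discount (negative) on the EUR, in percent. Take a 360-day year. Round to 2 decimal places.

+4.74%

T = 210/360 years.
Period premium: (1.6469 − 1.6026)/1.6026 = 0.0276426.
Per annum: 0.0276426 / (210/360) = 0.047387 = 4.74%.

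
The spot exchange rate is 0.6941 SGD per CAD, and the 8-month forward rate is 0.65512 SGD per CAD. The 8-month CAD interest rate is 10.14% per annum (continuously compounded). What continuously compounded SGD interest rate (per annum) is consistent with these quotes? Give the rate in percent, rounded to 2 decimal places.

T = 8/12 years.
CIP gives F = S · g_SGD/g_CAD, so g_SGD/g_CAD = 0.65512/0.6941 = 0.9438409.
CAD growth factor: e^(0.1014×8/12) = 1.0699372.
Hence g_SGD = 1.0098505.
r = ln(1.0098505)/(8/12) = 0.014703 → 1.47%.

1.47%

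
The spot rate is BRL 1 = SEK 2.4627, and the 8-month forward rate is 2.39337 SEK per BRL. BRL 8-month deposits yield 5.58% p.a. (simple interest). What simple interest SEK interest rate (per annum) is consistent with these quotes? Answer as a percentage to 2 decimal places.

T = 8/12 years.
CIP gives F = S · g_SEK/g_BRL, so g_SEK/g_BRL = 2.39337/2.4627 = 0.9718480.
BRL growth factor: 1 + 0.0558×8/12 = 1.037200.
Hence g_SEK = 1.0080007.
r = (1.0080007 − 1)/(8/12) = 0.012001 → 1.20%.

1.20%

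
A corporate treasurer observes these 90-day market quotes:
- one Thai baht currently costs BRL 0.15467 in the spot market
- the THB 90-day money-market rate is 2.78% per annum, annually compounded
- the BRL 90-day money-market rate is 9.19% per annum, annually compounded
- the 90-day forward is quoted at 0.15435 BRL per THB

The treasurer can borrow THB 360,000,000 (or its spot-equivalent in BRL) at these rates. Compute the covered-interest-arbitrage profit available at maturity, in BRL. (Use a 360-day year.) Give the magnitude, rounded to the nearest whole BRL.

T = 90/360 years.
Route A — deposit THB, sell forward: 360,000,000 × 1.0068786992 × 0.15435 = BRL 55,948,221.80.
Route B — convert at spot, deposit BRL: 360,000,000 × 0.15467 × 1.0222231604 = BRL 56,918,612.24.
The quoted forward undervalues THB, so borrow THB, convert to BRL at spot, deposit the BRL at 9.19%, and buy THB forward at 0.15435 to cover the loan.
Arbitrage profit = |55,948,221.80 − 56,918,612.24| = BRL 970,390.

BRL 970,390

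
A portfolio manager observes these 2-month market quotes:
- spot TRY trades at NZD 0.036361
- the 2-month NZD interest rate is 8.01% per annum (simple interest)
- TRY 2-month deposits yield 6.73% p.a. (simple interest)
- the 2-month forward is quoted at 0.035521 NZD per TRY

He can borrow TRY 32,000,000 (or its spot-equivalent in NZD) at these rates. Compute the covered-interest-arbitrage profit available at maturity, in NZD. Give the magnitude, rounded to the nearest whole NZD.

T = 2/12 years.
Keep in TRY, deliver into the forward: 32,000,000·1.011216667·0.035521 = NZD 1,149,421.67.
Swap to NZD now, deposit: 32,000,000·0.036361·1.013350 = NZD 1,179,085.42.
The quoted forward undervalues TRY, so borrow TRY, convert to NZD at spot, deposit the NZD at 8.01%, and buy TRY forward at 0.035521 to cover the loan.
Profit = 1,179,085.42 − 1,149,421.67 = NZD 29,664.

NZD 29,664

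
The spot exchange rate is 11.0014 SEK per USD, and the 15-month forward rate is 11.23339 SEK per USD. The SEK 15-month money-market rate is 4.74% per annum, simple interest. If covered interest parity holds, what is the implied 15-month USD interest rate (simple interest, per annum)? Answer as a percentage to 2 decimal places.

2.99%

T = 15/12 years.
CIP gives F = S · g_SEK/g_USD, so g_SEK/g_USD = 11.23339/11.0014 = 1.0210873.
SEK growth factor: 1 + 0.0474×15/12 = 1.059250.
Hence g_USD = 1.0373746.
(1.0373746 − 1)/T = 0.029900, i.e. 2.99%.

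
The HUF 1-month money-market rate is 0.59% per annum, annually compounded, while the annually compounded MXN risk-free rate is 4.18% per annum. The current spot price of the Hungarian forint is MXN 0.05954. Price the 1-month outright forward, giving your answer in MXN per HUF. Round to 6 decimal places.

0.059714

T = 1/12 years.
MXN accumulates by (1 + 0.0418)^(1/12) = 1.0034183.
HUF accumulates by (1 + 0.0059)^(1/12) = 1.0004903.
CIP: F = S · (grow MXN)/(grow HUF) = 0.05954 × 1.0034183/1.0004903 = 0.05971425 MXN per HUF.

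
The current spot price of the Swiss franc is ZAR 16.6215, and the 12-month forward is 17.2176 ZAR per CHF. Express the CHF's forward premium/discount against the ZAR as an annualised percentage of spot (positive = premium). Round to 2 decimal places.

+3.59%

T = 1 year.
(F − S)/S = (17.2176 − 16.6215)/16.6215 = 0.0358632.
×(1/T) gives 3.59% p.a.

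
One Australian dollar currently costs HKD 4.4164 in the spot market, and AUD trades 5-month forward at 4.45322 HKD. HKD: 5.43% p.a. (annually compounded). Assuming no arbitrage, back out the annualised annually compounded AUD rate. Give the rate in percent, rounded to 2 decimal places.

3.35%

T = 5/12 years.
CIP gives F = S · g_HKD/g_AUD, so g_HKD/g_AUD = 4.45322/4.4164 = 1.0083371.
The HKD side grows by (1 + 0.0543)^(5/12) = 1.0222766.
So the AUD growth factor = 1.0138242.
r = 1.0138242^(12/5) − 1 = 0.033500 → 3.35%.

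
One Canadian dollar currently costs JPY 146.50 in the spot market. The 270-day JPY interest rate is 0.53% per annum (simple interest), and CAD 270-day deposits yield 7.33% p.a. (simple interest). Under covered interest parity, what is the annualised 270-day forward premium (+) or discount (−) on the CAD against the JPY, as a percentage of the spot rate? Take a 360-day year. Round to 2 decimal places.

-6.45%

T = 270/360 years.
No-arbitrage forward: 146.5 × 1.003975 / 1.054975 = 139.41784 JPY/CAD.
Annualised premium = (F − S)/S × (1/T) = (139.41784 − 146.5)/146.5 ÷ (270/360) = -6.45%.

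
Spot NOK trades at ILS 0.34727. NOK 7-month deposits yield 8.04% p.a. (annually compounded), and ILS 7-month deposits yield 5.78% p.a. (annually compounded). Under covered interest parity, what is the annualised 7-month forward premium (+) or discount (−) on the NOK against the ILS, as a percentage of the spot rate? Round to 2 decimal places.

-2.10%

T = 7/12 years.
CIP forward (ILS per NOK) = 0.34727 × 1.0333214/1.0461429 = 0.34301387.
(F − S)/S ÷ T = (0.34301387 − 0.34727)/0.34727/(7/12) = -0.021010 → -2.10%.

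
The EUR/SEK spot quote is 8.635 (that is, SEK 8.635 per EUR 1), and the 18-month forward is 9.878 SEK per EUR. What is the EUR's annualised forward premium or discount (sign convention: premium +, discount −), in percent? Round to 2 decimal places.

T = 18/12 years.
Period premium: (9.878 − 8.635)/8.635 = 0.1439490.
Annualise by dividing by T: 0.1439490 / (18/12) = 0.095966 → 9.60%.

+9.60%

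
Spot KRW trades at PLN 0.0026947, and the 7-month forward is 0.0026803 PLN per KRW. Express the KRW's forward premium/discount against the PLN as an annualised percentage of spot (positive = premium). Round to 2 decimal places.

-0.92%

T = 7/12 years.
(F − S)/S = (0.0026803 − 0.0026947)/0.0026947 = -0.0053438.
×(1/T) gives -0.92% p.a.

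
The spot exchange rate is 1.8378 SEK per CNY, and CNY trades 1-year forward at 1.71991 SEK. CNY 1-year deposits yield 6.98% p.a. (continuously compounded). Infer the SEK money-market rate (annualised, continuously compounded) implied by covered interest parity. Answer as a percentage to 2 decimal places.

0.35%

T = 1 year.
F/S = 1.71991/1.8378 = 0.9358526 = (growth of SEK) / (growth of CNY).
CNY growth factor: e^(0.0698×1) = 1.0722937.
Hence g_SEK = 1.0035088.
Take logs: ln 1.0035088 / 1 = 0.003503, so 0.35%.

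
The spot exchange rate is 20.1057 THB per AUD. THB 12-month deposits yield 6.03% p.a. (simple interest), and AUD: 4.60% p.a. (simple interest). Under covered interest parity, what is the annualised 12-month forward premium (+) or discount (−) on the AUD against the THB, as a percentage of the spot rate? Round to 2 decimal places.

+1.37%

T = 1 year.
No-arbitrage forward: 20.1057 × 1.060300 / 1.046000 = 20.3805676 THB/AUD.
Annualised premium = (F − S)/S × (1/T) = (20.3805676 − 20.1057)/20.1057 ÷ 1 = 1.37%.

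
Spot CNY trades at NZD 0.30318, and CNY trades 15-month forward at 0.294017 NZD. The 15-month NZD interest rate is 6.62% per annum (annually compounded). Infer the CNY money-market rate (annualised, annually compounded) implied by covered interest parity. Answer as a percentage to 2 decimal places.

9.27%

T = 15/12 years.
CIP gives F = S · g_NZD/g_CNY, so g_NZD/g_CNY = 0.294017/0.30318 = 0.9697770.
The NZD side grows by (1 + 0.0662)^(15/12) = 1.0834237.
So the CNY growth factor = 1.1171885.
Annualise: 1.1171885^(12/15) − 1 = 0.092701 = 9.27%.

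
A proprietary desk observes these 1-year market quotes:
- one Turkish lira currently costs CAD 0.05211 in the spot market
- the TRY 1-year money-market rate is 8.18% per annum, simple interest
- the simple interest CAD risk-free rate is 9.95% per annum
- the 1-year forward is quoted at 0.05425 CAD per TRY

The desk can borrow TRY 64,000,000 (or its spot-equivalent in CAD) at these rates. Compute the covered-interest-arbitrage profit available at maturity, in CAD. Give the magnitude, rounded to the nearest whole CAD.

T = 1 year.
Invest the TRY and cover forward: 64,000,000 × 1.081800 × 0.05425 = CAD 3,756,009.60.
Convert at spot and invest in CAD: 64,000,000 × 0.05211 × 1.099500 = CAD 3,666,876.48.
The quoted forward overvalues TRY, so borrow CAD, buy TRY at spot, deposit the TRY at 8.18%, and sell the proceeds forward at 0.05425.
The gap between the two covered legs is CAD 89,133.

CAD 89,133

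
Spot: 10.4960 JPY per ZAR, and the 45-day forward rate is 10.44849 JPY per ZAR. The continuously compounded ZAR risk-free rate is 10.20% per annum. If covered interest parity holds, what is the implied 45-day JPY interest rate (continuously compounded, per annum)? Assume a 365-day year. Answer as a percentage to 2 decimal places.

T = 45/365 years.
F/S = 10.44849/10.496 = 0.9954735 = (growth of JPY) / (growth of ZAR).
ZAR growth factor: e^(0.1020×45/365) = 1.0126547.
So the JPY growth factor = 1.0080709.
Take logs: ln 1.0080709 / (45/365) = 0.065201, so 6.52%.

6.52%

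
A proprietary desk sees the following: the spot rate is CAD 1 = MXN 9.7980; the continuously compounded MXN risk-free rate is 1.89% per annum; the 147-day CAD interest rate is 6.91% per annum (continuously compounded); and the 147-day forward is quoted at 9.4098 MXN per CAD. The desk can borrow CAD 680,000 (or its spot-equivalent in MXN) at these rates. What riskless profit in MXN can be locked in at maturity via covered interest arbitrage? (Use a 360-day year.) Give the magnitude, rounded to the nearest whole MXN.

T = 147/360 years.
Invest the CAD and cover forward: 680,000 × 1.02861767 × 9.4098 = MXN 6,581,778.85.
Convert at spot and invest in MXN: 680,000 × 9.7980 × 1.007747357 = MXN 6,714,257.85.
The quoted forward undervalues CAD, so borrow CAD, convert to MXN at spot, deposit the MXN at 1.89%, and buy CAD forward at 9.4098 to cover the loan.
Arbitrage profit = |6,581,778.85 − 6,714,257.85| = MXN 132,479.

MXN 132,479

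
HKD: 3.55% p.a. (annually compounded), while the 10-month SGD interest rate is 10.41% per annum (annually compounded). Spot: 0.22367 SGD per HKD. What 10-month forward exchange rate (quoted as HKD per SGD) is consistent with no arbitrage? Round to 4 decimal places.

4.2382

T = 10/12 years.
Growth of 1 SGD over T: (1 + 0.1041)^(10/12) = 1.0860263.
Growth of 1 HKD over T: (1 + 0.0355)^(10/12) = 1.029497.
Forward (SGD per HKD) = 0.22367 × 1.0860263 / 1.029497 = 0.2359516.
Quoted the other way: 1/0.2359516 = 4.2382 HKD per SGD.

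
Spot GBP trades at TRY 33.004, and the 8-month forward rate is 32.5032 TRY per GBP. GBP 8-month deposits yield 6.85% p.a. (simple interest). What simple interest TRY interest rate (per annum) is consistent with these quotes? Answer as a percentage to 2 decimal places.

T = 8/12 years.
By CIP, F/S equals the TRY-to-GBP growth ratio: 32.5032/33.004 = 0.9848261.
The GBP side grows by 1 + 0.0685×8/12 = 1.0456667.
Hence g_TRY = 1.0297999.
(1.0297999 − 1)/T = 0.044700, i.e. 4.47%.

4.47%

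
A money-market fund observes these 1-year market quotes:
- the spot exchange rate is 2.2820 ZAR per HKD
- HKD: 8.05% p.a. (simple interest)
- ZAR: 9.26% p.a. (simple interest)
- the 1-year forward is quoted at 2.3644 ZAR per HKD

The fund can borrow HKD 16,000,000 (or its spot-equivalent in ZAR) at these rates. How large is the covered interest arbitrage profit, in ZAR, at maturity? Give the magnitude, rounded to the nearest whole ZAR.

T = 1 year.
Invest the HKD and cover forward: 16,000,000 × 1.080500 × 2.3644 = ZAR 40,875,747.20.
Convert at spot and invest in ZAR: 16,000,000 × 2.2820 × 1.092600 = ZAR 39,893,011.20.
The quoted forward overvalues HKD, so borrow ZAR, buy HKD at spot, deposit the HKD at 8.05%, and sell the proceeds forward at 2.3644.
Profit = 40,875,747.20 − 39,893,011.20 = ZAR 982,736.

ZAR 982,736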